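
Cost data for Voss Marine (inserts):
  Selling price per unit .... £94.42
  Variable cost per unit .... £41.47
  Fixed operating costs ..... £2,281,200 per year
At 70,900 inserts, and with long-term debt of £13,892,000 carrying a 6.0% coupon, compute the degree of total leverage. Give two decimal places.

5.87

Contribution at this volume is 70,900 × £52.95 = £3,754,155.00.
Subtracting fixed costs: EBIT = £3,754,155.00 − £2,281,200 = £1,472,955.00. Interest = £833,520.00, so EBIT − I = £639,435.00.
DCL = contribution ÷ (EBIT − I) = £3,754,155.00 ÷ £639,435.00 = 5.8711.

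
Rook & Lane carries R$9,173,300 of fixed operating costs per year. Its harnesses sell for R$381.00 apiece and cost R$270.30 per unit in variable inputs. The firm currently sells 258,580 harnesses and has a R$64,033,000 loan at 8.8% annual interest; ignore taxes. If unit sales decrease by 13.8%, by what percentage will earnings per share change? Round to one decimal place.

Contribution at this volume is 258,580 × R$110.70 = R$28,624,806.00.
Subtracting fixed costs: EBIT = R$28,624,806.00 − R$9,173,300 = R$19,451,506.00.
Interest = R$5,634,904.00, so EBIT − I = R$13,816,602.00.
Degree of combined leverage = contribution ÷ (EBIT − I) = R$28,624,806.00 ÷ R$13,816,602.00 = 2.0718.
EPS therefore changes by 2.0718 × (-13.8%) = -28.6%.

-28.6%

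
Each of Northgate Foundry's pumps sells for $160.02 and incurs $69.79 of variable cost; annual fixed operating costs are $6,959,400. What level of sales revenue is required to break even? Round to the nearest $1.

CM per unit = $160.02 − $69.79 = $90.23; CM ratio = $90.23 / $160.02 = 0.5639.
Break-even sales = FC ÷ CM ratio = $6,959,400 × $160.02 / $90.23 = $12,342,272.

$12,342,272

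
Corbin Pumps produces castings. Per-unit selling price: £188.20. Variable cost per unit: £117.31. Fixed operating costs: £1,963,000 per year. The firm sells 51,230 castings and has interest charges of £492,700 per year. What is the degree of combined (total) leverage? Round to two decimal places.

Total contribution margin = 51,230 × £70.89 = £3,631,694.70.
Subtracting fixed costs: EBIT = £3,631,694.70 − £1,963,000 = £1,668,694.70. Interest = £492,700.00, so EBIT − I = £1,175,994.70.
Degree of total leverage = total CM / (EBIT − interest) = £3,631,694.70 / £1,175,994.70 = 3.0882.

3.09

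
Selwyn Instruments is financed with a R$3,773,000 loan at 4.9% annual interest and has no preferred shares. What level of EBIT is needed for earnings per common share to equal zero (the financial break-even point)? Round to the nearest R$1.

R$184,877

Annual interest = 4.9% × R$3,773,000 = R$184,877.00.
With no preferred dividends, EPS = 0 when EBIT exactly covers interest, so the financial break-even EBIT is R$184,877.00.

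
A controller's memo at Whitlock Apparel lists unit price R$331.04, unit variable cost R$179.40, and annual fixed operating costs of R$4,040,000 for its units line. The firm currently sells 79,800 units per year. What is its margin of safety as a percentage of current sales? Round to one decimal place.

Unit CM = price − variable cost = R$331.04 − R$179.40 = R$151.64. Break-even units = R$4,040,000 ÷ R$151.64 = 26,642.05; break-even revenue = 26,642.05 × R$331.04 = R$8,819,583.22.
Actual sales revenue = 79,800 × R$331.04 = R$26,416,992.00.
Margin of safety = (R$26,416,992.00 − R$8,819,583.22) ÷ R$26,416,992.00 = 66.6%.

66.6%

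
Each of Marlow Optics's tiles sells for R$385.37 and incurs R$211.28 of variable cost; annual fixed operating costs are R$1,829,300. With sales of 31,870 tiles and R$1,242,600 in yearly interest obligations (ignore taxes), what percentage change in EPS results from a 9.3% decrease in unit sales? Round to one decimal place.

-20.8%

Total contribution margin = 31,870 × R$174.09 = R$5,548,248.30.
Subtracting fixed costs: EBIT = R$5,548,248.30 − R$1,829,300 = R$3,718,948.30.
After interest of R$1,242,600.00, pre-tax earnings = R$2,476,348.30.
Degree of combined leverage = contribution ÷ (EBIT − I) = R$5,548,248.30 ÷ R$2,476,348.30 = 2.2405.
EPS therefore changes by 2.2405 × (-9.3%) = -20.8%.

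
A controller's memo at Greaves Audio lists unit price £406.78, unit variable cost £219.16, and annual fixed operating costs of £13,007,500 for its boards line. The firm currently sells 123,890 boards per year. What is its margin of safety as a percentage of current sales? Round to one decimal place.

Contribution margin per unit = £406.78 − £219.16 = £187.62. Break-even units = £13,007,500 ÷ £187.62 = 69,328.96; break-even revenue = 69,328.96 × £406.78 = £28,201,635.49.
Actual sales revenue = 123,890 × £406.78 = £50,395,974.20.
Margin of safety = (£50,395,974.20 − £28,201,635.49) ÷ £50,395,974.20 = 44.0%.

44.0%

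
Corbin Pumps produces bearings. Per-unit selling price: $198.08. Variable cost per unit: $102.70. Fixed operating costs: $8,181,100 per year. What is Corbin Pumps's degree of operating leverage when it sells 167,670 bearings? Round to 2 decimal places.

At 167,670 units, contribution = 167,670 × $95.38 = $15,992,364.60.
Subtracting fixed costs: EBIT = $15,992,364.60 − $8,181,100 = $7,811,264.60.
So DOL = total CM / EBIT = $15,992,364.60 / $7,811,264.60 = 2.0473.

2.05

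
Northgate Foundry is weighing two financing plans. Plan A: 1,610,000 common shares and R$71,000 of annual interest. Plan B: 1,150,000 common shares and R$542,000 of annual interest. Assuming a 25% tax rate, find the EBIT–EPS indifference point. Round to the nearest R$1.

Set EPS_A = EPS_B: (EBIT − R$71,000)(1 − 0.25) ÷ 1,610,000 = (EBIT − R$542,000)(1 − 0.25) ÷ 1,150,000.
The (1 − t) factor cancels: (EBIT − 71,000) × 1,150,000 = (EBIT − 542,000) × 1,610,000.
EBIT × (1,610,000 − 1,150,000) = 542,000 × 1,610,000 − 71,000 × 1,150,000 = 790,970,000,000, so EBIT = 790,970,000,000 ÷ 460,000 = 1,719,500.00.

R$1,719,500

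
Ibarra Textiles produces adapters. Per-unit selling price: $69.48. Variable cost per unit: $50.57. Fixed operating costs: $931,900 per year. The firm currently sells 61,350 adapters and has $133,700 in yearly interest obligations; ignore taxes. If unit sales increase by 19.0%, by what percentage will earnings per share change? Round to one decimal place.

+233.2%

Total contribution margin = 61,350 × $18.91 = $1,160,128.50.
Subtracting fixed costs: EBIT = $1,160,128.50 − $931,900 = $228,228.50.
Interest = $133,700.00, so EBIT − I = $94,528.50.
DCL = total CM / (EBIT − I) = $1,160,128.50 / $94,528.50 = 12.2728.
EPS therefore changes by 12.2728 × (+19.0%) = +233.2%.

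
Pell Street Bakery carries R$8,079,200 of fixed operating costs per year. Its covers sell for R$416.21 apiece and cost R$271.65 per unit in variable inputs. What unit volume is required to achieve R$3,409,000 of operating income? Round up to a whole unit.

79,471 covers

Unit CM = price − variable cost = R$416.21 − R$271.65 = R$144.56.
Required volume = (fixed costs + target profit) ÷ CM = (R$8,079,200 + R$3,409,000) ÷ R$144.56 = 79,470.12, so 79,471 covers.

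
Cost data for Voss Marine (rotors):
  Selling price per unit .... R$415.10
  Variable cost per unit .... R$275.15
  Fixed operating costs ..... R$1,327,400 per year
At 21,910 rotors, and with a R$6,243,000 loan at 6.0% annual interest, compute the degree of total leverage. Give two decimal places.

2.25

Contribution at this volume is 21,910 × R$139.95 = R$3,066,304.50.
EBIT = R$3,066,304.50 − R$1,327,400 = R$1,738,904.50. Interest = R$374,580.00, so EBIT − I = R$1,364,324.50.
DCL = contribution ÷ (EBIT − I) = R$3,066,304.50 ÷ R$1,364,324.50 = 2.2475.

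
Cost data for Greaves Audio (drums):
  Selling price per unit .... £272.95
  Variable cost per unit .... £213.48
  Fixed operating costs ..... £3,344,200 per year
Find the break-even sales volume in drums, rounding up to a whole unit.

56,234 drums

Each unit contributes £272.95 − £213.48 = £59.47.
Break-even Q = £3,344,200 / £59.47 = 56,233.39 → 56,234 drums.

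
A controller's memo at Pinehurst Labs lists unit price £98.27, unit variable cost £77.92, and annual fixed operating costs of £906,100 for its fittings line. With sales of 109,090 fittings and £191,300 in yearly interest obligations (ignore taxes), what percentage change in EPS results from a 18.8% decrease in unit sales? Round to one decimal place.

At 109,090 units, contribution = 109,090 × £20.35 = £2,219,981.50.
EBIT = £2,219,981.50 − £906,100 = £1,313,881.50.
Interest = £191,300.00, so EBIT − I = £1,122,581.50.
Degree of combined leverage = contribution ÷ (EBIT − I) = £2,219,981.50 ÷ £1,122,581.50 = 1.9776.
EPS therefore changes by 1.9776 × (-18.8%) = -37.2%.

-37.2%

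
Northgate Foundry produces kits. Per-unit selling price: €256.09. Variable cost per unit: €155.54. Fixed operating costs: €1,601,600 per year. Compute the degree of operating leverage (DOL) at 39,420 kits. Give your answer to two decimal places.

1.68

At 39,420 units, contribution = 39,420 × €100.55 = €3,963,681.00.
Operating income = contribution − fixed costs = €3,963,681.00 − €1,601,600 = €2,362,081.00.
DOL = contribution ÷ EBIT = €3,963,681.00 ÷ €2,362,081.00 = 1.6780.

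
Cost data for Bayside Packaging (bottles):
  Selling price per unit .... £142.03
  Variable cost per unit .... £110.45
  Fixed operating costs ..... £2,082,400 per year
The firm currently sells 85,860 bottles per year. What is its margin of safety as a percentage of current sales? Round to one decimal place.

Unit CM = price − variable cost = £142.03 − £110.45 = £31.58. Break-even units = £2,082,400 ÷ £31.58 = 65,940.47; break-even revenue = 65,940.47 × £142.03 = £9,365,524.76.
Current sales = 85,860 × £142.03 = £12,194,695.80.
Margin of safety = (£12,194,695.80 − £9,365,524.76) ÷ £12,194,695.80 = 23.2%.

23.2%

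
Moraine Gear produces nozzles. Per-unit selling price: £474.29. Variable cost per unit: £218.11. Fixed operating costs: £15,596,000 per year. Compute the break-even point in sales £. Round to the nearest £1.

£28,874,334

CM per unit = £474.29 − £218.11 = £256.18; CM ratio = £256.18 / £474.29 = 0.5401.
Break-even revenue = fixed costs × price ÷ CM = £15,596,000 × £474.29 ÷ £256.18 = £28,874,334.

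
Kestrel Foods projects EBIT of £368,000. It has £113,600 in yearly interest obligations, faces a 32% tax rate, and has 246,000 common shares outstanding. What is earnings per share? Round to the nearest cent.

£0.70

Interest = £113,600.00, so EBT = £368,000 − £113,600.00 = £254,400.00.
Net income = £254,400.00 × (1 − 0.32) = £172,992.00.
Per share: £172,992.00 / 246,000 shares = £0.70.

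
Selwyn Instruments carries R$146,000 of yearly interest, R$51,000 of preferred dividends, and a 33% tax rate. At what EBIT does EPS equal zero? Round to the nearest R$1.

R$222,119

Grossing the preferred dividend up to pre-tax terms: R$51,000 / (1 − 0.33) = R$76,119.40.
Financial break-even EBIT = interest + D_p ÷ (1 − t) = R$146,000 + R$76,119.40 = R$222,119.40.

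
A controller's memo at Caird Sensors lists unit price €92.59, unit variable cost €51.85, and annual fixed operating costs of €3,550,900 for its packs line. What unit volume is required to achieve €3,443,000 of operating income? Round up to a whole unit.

171,672 packs

Contribution margin per unit = €92.59 − €51.85 = €40.74.
Required volume = (fixed costs + target profit) ÷ CM = (€3,550,900 + €3,443,000) ÷ €40.74 = 171,671.58, so 171,672 packs.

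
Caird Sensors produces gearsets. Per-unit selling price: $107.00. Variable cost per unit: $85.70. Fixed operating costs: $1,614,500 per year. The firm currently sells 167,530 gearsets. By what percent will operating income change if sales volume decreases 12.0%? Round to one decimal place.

-21.9%

Total contribution margin = 167,530 × $21.30 = $3,568,389.00.
Subtracting fixed costs: EBIT = $3,568,389.00 − $1,614,500 = $1,953,889.00.
Degree of operating leverage = $3,568,389.00 / $1,953,889.00 = 1.8263.
%ΔEBIT = DOL × %ΔSales = 1.8263 × -12.0% = -21.9%.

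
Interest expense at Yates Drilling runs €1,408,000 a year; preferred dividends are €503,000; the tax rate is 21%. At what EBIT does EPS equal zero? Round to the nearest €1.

Preferred dividends are paid after tax, so their pre-tax equivalent is €503,000 ÷ (1 − 0.21) = €636,708.86.
EPS = 0 when EBIT covers interest plus the pre-tax preferred burden: €1,408,000 + €636,708.86 = €2,044,708.86.

€2,044,709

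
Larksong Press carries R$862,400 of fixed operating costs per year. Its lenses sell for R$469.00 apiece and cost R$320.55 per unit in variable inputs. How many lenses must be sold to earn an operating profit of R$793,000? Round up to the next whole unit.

11,152 lenses

Unit CM = price − variable cost = R$469.00 − R$320.55 = R$148.45.
Units = (FC + target) / CM = (R$862,400 + R$793,000) / R$148.45 = 11,151.23, so 11,152 lenses.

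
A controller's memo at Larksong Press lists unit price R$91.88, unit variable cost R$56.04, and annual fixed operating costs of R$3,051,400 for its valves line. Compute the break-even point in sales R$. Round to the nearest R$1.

Contribution margin per unit = R$91.88 − R$56.04 = R$35.84, a CM ratio of R$35.84 ÷ R$91.88 = 0.3901.
Break-even revenue = fixed costs × price ÷ CM = R$3,051,400 × R$91.88 ÷ R$35.84 = R$7,822,618.

R$7,822,618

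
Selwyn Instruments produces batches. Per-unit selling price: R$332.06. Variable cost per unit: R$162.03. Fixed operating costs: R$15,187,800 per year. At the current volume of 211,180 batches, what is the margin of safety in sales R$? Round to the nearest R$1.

R$40,463,425

Contribution margin per unit = R$332.06 − R$162.03 = R$170.03. Break-even units = R$15,187,800 ÷ R$170.03 = 89,324.24; break-even revenue = 89,324.24 × R$332.06 = R$29,661,006.10.
Actual sales revenue = 211,180 × R$332.06 = R$70,124,430.80.
Margin of safety = R$70,124,430.80 − R$29,661,006.10 = R$40,463,425.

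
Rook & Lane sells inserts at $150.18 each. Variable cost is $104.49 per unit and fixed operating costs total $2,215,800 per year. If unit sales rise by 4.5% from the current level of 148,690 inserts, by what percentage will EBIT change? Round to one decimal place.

+6.7%

Contribution at this volume is 148,690 × $45.69 = $6,793,646.10.
Operating income = contribution − fixed costs = $6,793,646.10 − $2,215,800 = $4,577,846.10.
So DOL = total CM / EBIT = $6,793,646.10 / $4,577,846.10 = 1.4840.
So EBIT moves 1.4840 × (+4.5%) = +6.7%.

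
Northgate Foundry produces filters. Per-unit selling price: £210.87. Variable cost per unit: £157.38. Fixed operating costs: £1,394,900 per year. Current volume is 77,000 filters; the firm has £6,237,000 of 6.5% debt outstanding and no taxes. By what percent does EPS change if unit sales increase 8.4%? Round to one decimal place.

At 77,000 units, contribution = 77,000 × £53.49 = £4,118,730.00.
Subtracting fixed costs: EBIT = £4,118,730.00 − £1,394,900 = £2,723,830.00.
After interest of £405,405.00, pre-tax earnings = £2,318,425.00.
Degree of combined leverage = contribution ÷ (EBIT − I) = £4,118,730.00 ÷ £2,318,425.00 = 1.7765.
%ΔEPS = DCL × %ΔSales = 1.7765 × +8.4% = +14.9%.

+14.9%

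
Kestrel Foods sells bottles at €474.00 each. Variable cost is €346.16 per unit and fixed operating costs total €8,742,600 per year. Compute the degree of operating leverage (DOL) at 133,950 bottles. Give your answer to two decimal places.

Total contribution margin = 133,950 × €127.84 = €17,124,168.00.
Subtracting fixed costs: EBIT = €17,124,168.00 − €8,742,600 = €8,381,568.00.
Degree of operating leverage = €17,124,168.00 / €8,381,568.00 = 2.0431.

2.04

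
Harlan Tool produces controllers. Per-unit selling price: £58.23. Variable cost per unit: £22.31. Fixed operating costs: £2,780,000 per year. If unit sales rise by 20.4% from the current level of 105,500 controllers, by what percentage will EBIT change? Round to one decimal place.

+76.6%

Total contribution margin = 105,500 × £35.92 = £3,789,560.00.
EBIT = £3,789,560.00 − £2,780,000 = £1,009,560.00.
So DOL = total CM / EBIT = £3,789,560.00 / £1,009,560.00 = 3.7537.
So EBIT moves 3.7537 × (+20.4%) = +76.6%.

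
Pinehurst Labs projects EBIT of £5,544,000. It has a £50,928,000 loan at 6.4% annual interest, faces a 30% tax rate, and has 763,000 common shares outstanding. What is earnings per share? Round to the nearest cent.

£2.10

Pre-tax income = £5,544,000 − £3,259,392.00 = £2,284,608.00.
Net income = £2,284,608.00 × (1 − 0.30) = £1,599,225.60.
Per share: £1,599,225.60 / 763,000 shares = £2.10.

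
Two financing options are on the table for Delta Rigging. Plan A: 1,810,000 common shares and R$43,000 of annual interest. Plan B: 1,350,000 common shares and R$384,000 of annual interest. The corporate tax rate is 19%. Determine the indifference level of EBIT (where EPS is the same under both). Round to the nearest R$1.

R$1,384,761

Set EPS_A = EPS_B: (EBIT − R$43,000)(1 − 0.19) ÷ 1,810,000 = (EBIT − R$384,000)(1 − 0.19) ÷ 1,350,000.
The (1 − t) factor cancels: (EBIT − 43,000) × 1,350,000 = (EBIT − 384,000) × 1,810,000.
Solving, EBIT = (384,000·1,810,000 − 43,000·1,350,000) / (1,810,000 − 1,350,000) = 636,990,000,000 / 460,000 = 1,384,760.87.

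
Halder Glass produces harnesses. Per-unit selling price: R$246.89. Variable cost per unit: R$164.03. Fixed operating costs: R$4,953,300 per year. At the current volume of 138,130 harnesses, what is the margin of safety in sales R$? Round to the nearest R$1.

Each unit contributes R$246.89 − R$164.03 = R$82.86. Break-even units = R$4,953,300 ÷ R$82.86 = 59,779.15; break-even revenue = 59,779.15 × R$246.89 = R$14,758,873.24.
Current sales = 138,130 × R$246.89 = R$34,102,915.70.
Margin of safety = R$34,102,915.70 − R$14,758,873.24 = R$19,344,042.

R$19,344,042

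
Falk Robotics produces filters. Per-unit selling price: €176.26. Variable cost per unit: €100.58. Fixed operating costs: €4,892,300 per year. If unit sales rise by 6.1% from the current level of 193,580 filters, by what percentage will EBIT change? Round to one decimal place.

+9.2%

Contribution at this volume is 193,580 × €75.68 = €14,650,134.40.
Subtracting fixed costs: EBIT = €14,650,134.40 − €4,892,300 = €9,757,834.40.
So DOL = total CM / EBIT = €14,650,134.40 / €9,757,834.40 = 1.5014.
%ΔEBIT = DOL × %ΔSales = 1.5014 × +6.1% = +9.2%.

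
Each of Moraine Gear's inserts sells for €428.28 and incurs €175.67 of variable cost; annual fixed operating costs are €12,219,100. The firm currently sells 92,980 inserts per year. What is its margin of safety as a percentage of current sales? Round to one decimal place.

Each unit contributes €428.28 − €175.67 = €252.61. Break-even units = €12,219,100 ÷ €252.61 = 48,371.40; break-even revenue = 48,371.40 × €428.28 = €20,716,504.29.
Current sales = 92,980 × €428.28 = €39,821,474.40.
Margin of safety = (€39,821,474.40 − €20,716,504.29) ÷ €39,821,474.40 = 48.0%.

48.0%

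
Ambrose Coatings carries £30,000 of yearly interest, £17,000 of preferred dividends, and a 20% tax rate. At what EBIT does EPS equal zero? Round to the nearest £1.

£51,250

Preferred dividends are paid after tax, so their pre-tax equivalent is £17,000 ÷ (1 − 0.20) = £21,250.00.
Financial break-even EBIT = interest + D_p ÷ (1 − t) = £30,000 + £21,250.00 = £51,250.00.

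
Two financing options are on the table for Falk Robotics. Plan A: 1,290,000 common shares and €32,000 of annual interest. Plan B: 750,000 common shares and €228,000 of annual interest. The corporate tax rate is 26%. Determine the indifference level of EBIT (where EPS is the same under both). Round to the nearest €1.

€500,222

At indifference, (EBIT − 32,000)(1 − t)/1,290,000 = (EBIT − 228,000)(1 − t)/750,000.
The (1 − t) factor cancels: (EBIT − 32,000) × 750,000 = (EBIT − 228,000) × 1,290,000.
Solving, EBIT = (228,000·1,290,000 − 32,000·750,000) / (1,290,000 − 750,000) = 270,120,000,000 / 540,000 = 500,222.22.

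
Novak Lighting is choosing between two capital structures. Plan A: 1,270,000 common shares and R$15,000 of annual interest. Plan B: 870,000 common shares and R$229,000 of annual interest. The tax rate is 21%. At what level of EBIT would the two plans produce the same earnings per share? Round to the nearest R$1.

At indifference, (EBIT − 15,000)(1 − t)/1,270,000 = (EBIT − 229,000)(1 − t)/870,000.
Cancelling (1 − t) and cross-multiplying: 870,000·(EBIT − 15,000) = 1,270,000·(EBIT − 229,000).
EBIT × (1,270,000 − 870,000) = 229,000 × 1,270,000 − 15,000 × 870,000 = 277,780,000,000, so EBIT = 277,780,000,000 ÷ 400,000 = 694,450.00.

R$694,450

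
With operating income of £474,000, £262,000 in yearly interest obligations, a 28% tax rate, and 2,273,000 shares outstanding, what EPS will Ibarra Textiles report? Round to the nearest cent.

Interest = £262,000.00, so EBT = £474,000 − £262,000.00 = £212,000.00.
After tax at 28%: net income = £212,000.00 × 0.72 = £152,640.00.
EPS = £152,640.00 ÷ 2,273,000 = £0.07.

£0.07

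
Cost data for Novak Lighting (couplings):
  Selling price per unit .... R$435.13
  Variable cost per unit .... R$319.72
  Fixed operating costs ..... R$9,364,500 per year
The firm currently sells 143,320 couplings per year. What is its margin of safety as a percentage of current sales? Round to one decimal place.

43.4%

Unit CM = price − variable cost = R$435.13 − R$319.72 = R$115.41. Break-even units = R$9,364,500 ÷ R$115.41 = 81,141.15; break-even revenue = 81,141.15 × R$435.13 = R$35,306,948.14.
Actual sales revenue = 143,320 × R$435.13 = R$62,362,831.60.
Margin of safety = (R$62,362,831.60 − R$35,306,948.14) ÷ R$62,362,831.60 = 43.4%.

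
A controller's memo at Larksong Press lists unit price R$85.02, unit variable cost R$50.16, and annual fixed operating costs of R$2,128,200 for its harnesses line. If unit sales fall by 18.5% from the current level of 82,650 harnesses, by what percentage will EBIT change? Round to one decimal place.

Contribution at this volume is 82,650 × R$34.86 = R$2,881,179.00.
Subtracting fixed costs: EBIT = R$2,881,179.00 − R$2,128,200 = R$752,979.00.
DOL = contribution ÷ EBIT = R$2,881,179.00 ÷ R$752,979.00 = 3.8264.
%ΔEBIT = DOL × %ΔSales = 3.8264 × -18.5% = -70.8%.

-70.8%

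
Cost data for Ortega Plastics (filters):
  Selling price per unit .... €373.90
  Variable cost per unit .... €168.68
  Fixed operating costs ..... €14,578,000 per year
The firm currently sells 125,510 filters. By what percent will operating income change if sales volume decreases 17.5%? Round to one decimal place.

At 125,510 units, contribution = 125,510 × €205.22 = €25,757,162.20.
EBIT = €25,757,162.20 − €14,578,000 = €11,179,162.20.
So DOL = total CM / EBIT = €25,757,162.20 / €11,179,162.20 = 2.3040.
Operating income changes by 2.3040 × -17.5% = -40.3%.

-40.3%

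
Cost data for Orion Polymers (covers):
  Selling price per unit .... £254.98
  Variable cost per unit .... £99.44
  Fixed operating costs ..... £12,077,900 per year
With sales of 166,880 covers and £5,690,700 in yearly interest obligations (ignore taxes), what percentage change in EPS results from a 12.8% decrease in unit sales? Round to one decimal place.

-40.6%

At 166,880 units, contribution = 166,880 × £155.54 = £25,956,515.20.
Operating income = contribution − fixed costs = £25,956,515.20 − £12,077,900 = £13,878,615.20.
After interest of £5,690,700.00, pre-tax earnings = £8,187,915.20.
Degree of combined leverage = contribution ÷ (EBIT − I) = £25,956,515.20 ÷ £8,187,915.20 = 3.1701.
%ΔEPS = DCL × %ΔSales = 3.1701 × -12.8% = -40.6%.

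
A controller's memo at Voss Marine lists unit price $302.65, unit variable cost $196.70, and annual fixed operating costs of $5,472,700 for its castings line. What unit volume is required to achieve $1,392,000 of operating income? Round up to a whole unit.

Unit CM = price − variable cost = $302.65 − $196.70 = $105.95.
Need Q such that Q × $105.95 − $5,472,700 = $1,392,000, i.e. Q = $6,864,700 / $105.95 = 64,791.88 → 64,792.

64,792 castings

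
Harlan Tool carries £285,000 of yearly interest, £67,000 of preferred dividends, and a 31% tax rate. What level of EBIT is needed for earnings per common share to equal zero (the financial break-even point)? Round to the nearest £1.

£382,101

Grossing the preferred dividend up to pre-tax terms: £67,000 / (1 − 0.31) = £97,101.45.
Financial break-even EBIT = interest + D_p ÷ (1 − t) = £285,000 + £97,101.45 = £382,101.45.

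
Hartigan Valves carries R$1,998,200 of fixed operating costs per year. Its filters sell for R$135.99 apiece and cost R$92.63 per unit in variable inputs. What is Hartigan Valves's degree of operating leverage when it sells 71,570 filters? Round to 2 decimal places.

Total contribution margin = 71,570 × R$43.36 = R$3,103,275.20.
Subtracting fixed costs: EBIT = R$3,103,275.20 − R$1,998,200 = R$1,105,075.20.
Degree of operating leverage = R$3,103,275.20 / R$1,105,075.20 = 2.8082.

2.81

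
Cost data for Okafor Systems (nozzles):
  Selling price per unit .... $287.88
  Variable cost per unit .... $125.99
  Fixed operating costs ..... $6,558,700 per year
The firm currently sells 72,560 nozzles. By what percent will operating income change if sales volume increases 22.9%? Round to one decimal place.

+51.9%

Contribution at this volume is 72,560 × $161.89 = $11,746,738.40.
EBIT = $11,746,738.40 − $6,558,700 = $5,188,038.40.
Degree of operating leverage = $11,746,738.40 / $5,188,038.40 = 2.2642.
%ΔEBIT = DOL × %ΔSales = 2.2642 × +22.9% = +51.9%.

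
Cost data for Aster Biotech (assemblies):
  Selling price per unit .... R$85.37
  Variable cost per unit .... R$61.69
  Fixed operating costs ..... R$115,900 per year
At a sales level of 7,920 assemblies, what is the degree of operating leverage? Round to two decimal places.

Total contribution margin = 7,920 × R$23.68 = R$187,545.60.
Operating income = contribution − fixed costs = R$187,545.60 − R$115,900 = R$71,645.60.
So DOL = total CM / EBIT = R$187,545.60 / R$71,645.60 = 2.6177.

2.62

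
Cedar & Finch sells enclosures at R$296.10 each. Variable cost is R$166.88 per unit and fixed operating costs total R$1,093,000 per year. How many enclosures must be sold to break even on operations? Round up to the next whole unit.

8,459 enclosures

Contribution margin per unit = R$296.10 − R$166.88 = R$129.22.
Units to break even: R$1,093,000 ÷ R$129.22 = 8,458.44, rounded up to 8,459.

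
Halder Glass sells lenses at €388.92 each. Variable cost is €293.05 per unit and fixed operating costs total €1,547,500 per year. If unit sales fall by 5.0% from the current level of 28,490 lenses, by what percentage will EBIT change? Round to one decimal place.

-11.5%

Total contribution margin = 28,490 × €95.87 = €2,731,336.30.
EBIT = €2,731,336.30 − €1,547,500 = €1,183,836.30.
DOL = contribution ÷ EBIT = €2,731,336.30 ÷ €1,183,836.30 = 2.3072.
Operating income changes by 2.3072 × -5.0% = -11.5%.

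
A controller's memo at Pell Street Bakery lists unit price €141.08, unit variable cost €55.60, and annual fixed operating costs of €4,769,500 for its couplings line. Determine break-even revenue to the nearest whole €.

CM per unit = €141.08 − €55.60 = €85.48; CM ratio = €85.48 / €141.08 = 0.6059.
Break-even revenue = fixed costs × price ÷ CM = €4,769,500 × €141.08 ÷ €85.48 = €7,871,795.

€7,871,795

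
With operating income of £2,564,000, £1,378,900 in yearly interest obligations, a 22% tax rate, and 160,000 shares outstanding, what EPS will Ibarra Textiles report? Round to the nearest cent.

Pre-tax income = £2,564,000 − £1,378,900.00 = £1,185,100.00.
After tax at 22%: net income = £1,185,100.00 × 0.78 = £924,378.00.
Per share: £924,378.00 / 160,000 shares = £5.78.

£5.78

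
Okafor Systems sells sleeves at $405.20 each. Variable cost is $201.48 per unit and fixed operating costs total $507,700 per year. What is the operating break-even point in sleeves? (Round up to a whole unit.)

2,493 sleeves

Unit CM = price − variable cost = $405.20 − $201.48 = $203.72.
Break-even volume = fixed costs ÷ CM per unit = $507,700 ÷ $203.72 = 2,492.15, so 2,493 sleeves.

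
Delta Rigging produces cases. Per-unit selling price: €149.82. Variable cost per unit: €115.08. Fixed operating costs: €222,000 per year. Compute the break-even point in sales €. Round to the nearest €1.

€957,399

Contribution margin per unit = €149.82 − €115.08 = €34.74, a CM ratio of €34.74 ÷ €149.82 = 0.2319.
Break-even sales = FC ÷ CM ratio = €222,000 × €149.82 / €34.74 = €957,399.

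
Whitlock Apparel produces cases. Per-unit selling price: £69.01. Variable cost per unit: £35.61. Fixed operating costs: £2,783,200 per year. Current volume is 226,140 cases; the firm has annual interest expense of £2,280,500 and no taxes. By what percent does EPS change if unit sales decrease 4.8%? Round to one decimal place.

-14.6%

At 226,140 units, contribution = 226,140 × £33.40 = £7,553,076.00.
Operating income = contribution − fixed costs = £7,553,076.00 − £2,783,200 = £4,769,876.00.
After interest of £2,280,500.00, pre-tax earnings = £2,489,376.00.
Degree of combined leverage = contribution ÷ (EBIT − I) = £7,553,076.00 ÷ £2,489,376.00 = 3.0341.
%ΔEPS = DCL × %ΔSales = 3.0341 × -4.8% = -14.6%.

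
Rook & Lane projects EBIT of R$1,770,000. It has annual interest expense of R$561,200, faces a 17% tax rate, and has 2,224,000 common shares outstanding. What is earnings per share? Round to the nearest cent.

Pre-tax income = R$1,770,000 − R$561,200.00 = R$1,208,800.00.
Net income = R$1,208,800.00 × (1 − 0.17) = R$1,003,304.00.
EPS = R$1,003,304.00 ÷ 2,224,000 = R$0.45.

R$0.45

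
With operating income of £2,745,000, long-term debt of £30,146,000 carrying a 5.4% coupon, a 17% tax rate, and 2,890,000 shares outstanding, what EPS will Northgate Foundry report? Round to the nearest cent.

£0.32

Pre-tax income = £2,745,000 − £1,627,884.00 = £1,117,116.00.
After tax at 17%: net income = £1,117,116.00 × 0.83 = £927,206.28.
Per share: £927,206.28 / 2,890,000 shares = £0.32.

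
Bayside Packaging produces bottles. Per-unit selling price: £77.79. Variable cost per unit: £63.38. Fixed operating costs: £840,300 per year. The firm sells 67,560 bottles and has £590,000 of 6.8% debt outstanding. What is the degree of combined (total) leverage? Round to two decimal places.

10.45

Contribution at this volume is 67,560 × £14.41 = £973,539.60.
Operating income = contribution − fixed costs = £973,539.60 − £840,300 = £133,239.60. Interest = £40,120.00.
DOL = £973,539.60 ÷ £133,239.60 = 7.3067; DFL = £133,239.60 ÷ £93,119.60 = 1.4308.
Combined leverage = 7.3067 × 1.4308 = 10.4544.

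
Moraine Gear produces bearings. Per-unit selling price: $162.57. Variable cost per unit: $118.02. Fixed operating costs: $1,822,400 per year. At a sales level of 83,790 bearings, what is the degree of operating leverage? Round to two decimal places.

1.95

At 83,790 units, contribution = 83,790 × $44.55 = $3,732,844.50.
Operating income = contribution − fixed costs = $3,732,844.50 − $1,822,400 = $1,910,444.50.
DOL = contribution ÷ EBIT = $3,732,844.50 ÷ $1,910,444.50 = 1.9539.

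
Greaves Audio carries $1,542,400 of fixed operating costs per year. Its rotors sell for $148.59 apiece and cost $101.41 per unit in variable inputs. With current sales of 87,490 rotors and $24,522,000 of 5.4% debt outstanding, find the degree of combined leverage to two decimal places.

Total contribution margin = 87,490 × $47.18 = $4,127,778.20.
Operating income = contribution − fixed costs = $4,127,778.20 − $1,542,400 = $2,585,378.20. Interest = $1,324,188.00.
DOL = $4,127,778.20 ÷ $2,585,378.20 = 1.5966; DFL = $2,585,378.20 ÷ $1,261,190.20 = 2.0500.
DCL = DOL × DFL = 1.5966 × 2.0500 = 3.2730.

3.27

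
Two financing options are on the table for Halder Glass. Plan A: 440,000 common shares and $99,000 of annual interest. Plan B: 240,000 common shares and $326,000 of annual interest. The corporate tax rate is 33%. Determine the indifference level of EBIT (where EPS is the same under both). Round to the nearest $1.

At indifference, (EBIT − 99,000)(1 − t)/440,000 = (EBIT − 326,000)(1 − t)/240,000.
Cancelling (1 − t) and cross-multiplying: 240,000·(EBIT − 99,000) = 440,000·(EBIT − 326,000).
EBIT × (440,000 − 240,000) = 326,000 × 440,000 − 99,000 × 240,000 = 119,680,000,000, so EBIT = 119,680,000,000 ÷ 200,000 = 598,400.00.

$598,400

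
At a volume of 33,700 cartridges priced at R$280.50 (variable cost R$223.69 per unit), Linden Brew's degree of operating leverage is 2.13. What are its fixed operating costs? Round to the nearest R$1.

At 33,700 units, contribution = 33,700 × R$56.81 = R$1,914,497.00.
DOL = contribution / EBIT, so EBIT = R$1,914,497.00 / 2.13 = R$898,824.88.
Fixed costs = CM − EBIT = R$1,914,497.00 − R$898,824.88 = R$1,015,672.

R$1,015,672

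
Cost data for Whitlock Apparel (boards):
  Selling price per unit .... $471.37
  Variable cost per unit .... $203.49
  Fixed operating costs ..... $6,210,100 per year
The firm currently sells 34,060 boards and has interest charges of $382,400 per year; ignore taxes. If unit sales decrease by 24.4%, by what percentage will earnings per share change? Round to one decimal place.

-87.9%

At 34,060 units, contribution = 34,060 × $267.88 = $9,123,992.80.
Subtracting fixed costs: EBIT = $9,123,992.80 − $6,210,100 = $2,913,892.80.
Interest = $382,400.00, so EBIT − I = $2,531,492.80.
DCL = total CM / (EBIT − I) = $9,123,992.80 / $2,531,492.80 = 3.6042.
EPS therefore changes by 3.6042 × (-24.4%) = -87.9%.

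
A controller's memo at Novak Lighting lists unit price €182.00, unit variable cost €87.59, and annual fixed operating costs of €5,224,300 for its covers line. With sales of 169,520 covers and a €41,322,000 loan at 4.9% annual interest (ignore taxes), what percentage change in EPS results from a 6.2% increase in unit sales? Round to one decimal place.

+11.3%

Total contribution margin = 169,520 × €94.41 = €16,004,383.20.
EBIT = €16,004,383.20 − €5,224,300 = €10,780,083.20.
After interest of €2,024,778.00, pre-tax earnings = €8,755,305.20.
Degree of combined leverage = contribution ÷ (EBIT − I) = €16,004,383.20 ÷ €8,755,305.20 = 1.8280.
EPS therefore changes by 1.8280 × (+6.2%) = +11.3%.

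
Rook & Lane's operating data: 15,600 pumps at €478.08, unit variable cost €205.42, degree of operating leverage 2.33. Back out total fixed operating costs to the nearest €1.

€2,427,961

Total contribution margin = 15,600 × €272.66 = €4,253,496.00.
Since DOL = CM ÷ EBIT, EBIT = €4,253,496.00 ÷ 2.33 = €1,825,534.76.
And FC = contribution − EBIT = €4,253,496.00 − €1,825,534.76 = €2,427,961.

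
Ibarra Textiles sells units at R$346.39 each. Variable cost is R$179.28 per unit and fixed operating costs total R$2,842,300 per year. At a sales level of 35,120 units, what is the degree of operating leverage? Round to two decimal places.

Contribution at this volume is 35,120 × R$167.11 = R$5,868,903.20.
Operating income = contribution − fixed costs = R$5,868,903.20 − R$2,842,300 = R$3,026,603.20.
So DOL = total CM / EBIT = R$5,868,903.20 / R$3,026,603.20 = 1.9391.

1.94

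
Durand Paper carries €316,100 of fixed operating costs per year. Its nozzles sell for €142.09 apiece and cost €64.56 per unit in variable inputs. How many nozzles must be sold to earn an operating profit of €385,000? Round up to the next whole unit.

9,043 nozzles

Contribution margin per unit = €142.09 − €64.56 = €77.53.
Units = (FC + target) / CM = (€316,100 + €385,000) / €77.53 = 9,042.95, so 9,043 nozzles.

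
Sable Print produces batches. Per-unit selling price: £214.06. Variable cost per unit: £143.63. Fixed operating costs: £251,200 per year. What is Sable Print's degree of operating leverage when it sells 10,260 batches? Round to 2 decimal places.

Total contribution margin = 10,260 × £70.43 = £722,611.80.
Subtracting fixed costs: EBIT = £722,611.80 − £251,200 = £471,411.80.
Degree of operating leverage = £722,611.80 / £471,411.80 = 1.5329.

1.53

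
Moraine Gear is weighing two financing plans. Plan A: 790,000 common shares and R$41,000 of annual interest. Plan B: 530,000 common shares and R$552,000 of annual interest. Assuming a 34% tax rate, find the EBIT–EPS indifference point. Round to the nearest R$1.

At indifference, (EBIT − 41,000)(1 − t)/790,000 = (EBIT − 552,000)(1 − t)/530,000.
Cancelling (1 − t) and cross-multiplying: 530,000·(EBIT − 41,000) = 790,000·(EBIT − 552,000).
EBIT × (790,000 − 530,000) = 552,000 × 790,000 − 41,000 × 530,000 = 414,350,000,000, so EBIT = 414,350,000,000 ÷ 260,000 = 1,593,653.85.

R$1,593,654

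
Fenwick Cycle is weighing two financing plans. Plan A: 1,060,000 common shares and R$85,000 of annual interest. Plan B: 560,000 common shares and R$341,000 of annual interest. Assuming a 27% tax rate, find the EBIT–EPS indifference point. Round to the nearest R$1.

R$627,720

Set EPS_A = EPS_B: (EBIT − R$85,000)(1 − 0.27) ÷ 1,060,000 = (EBIT − R$341,000)(1 − 0.27) ÷ 560,000.
Cancelling (1 − t) and cross-multiplying: 560,000·(EBIT − 85,000) = 1,060,000·(EBIT − 341,000).
EBIT × (1,060,000 − 560,000) = 341,000 × 1,060,000 − 85,000 × 560,000 = 313,860,000,000, so EBIT = 313,860,000,000 ÷ 500,000 = 627,720.00.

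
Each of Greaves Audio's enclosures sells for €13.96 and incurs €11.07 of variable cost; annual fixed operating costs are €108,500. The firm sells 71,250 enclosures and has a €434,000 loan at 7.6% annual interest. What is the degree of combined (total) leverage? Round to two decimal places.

3.20

At 71,250 units, contribution = 71,250 × €2.89 = €205,912.50.
EBIT = €205,912.50 − €108,500 = €97,412.50. Interest = €32,984.00, so EBIT − I = €64,428.50.
DCL = contribution ÷ (EBIT − I) = €205,912.50 ÷ €64,428.50 = 3.1960.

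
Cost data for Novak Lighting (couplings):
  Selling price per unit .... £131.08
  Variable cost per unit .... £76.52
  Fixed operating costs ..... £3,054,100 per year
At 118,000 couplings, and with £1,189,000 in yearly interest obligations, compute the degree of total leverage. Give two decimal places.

Total contribution margin = 118,000 × £54.56 = £6,438,080.00.
Operating income = contribution − fixed costs = £6,438,080.00 − £3,054,100 = £3,383,980.00. Interest = £1,189,000.00.
DOL = £6,438,080.00 ÷ £3,383,980.00 = 1.9025; DFL = £3,383,980.00 ÷ £2,194,980.00 = 1.5417.
Combined leverage = 1.9025 × 1.5417 = 2.9331.

2.93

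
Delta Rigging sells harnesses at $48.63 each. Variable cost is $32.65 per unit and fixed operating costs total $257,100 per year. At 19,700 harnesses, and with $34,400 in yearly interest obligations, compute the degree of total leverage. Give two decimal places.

13.51

Contribution at this volume is 19,700 × $15.98 = $314,806.00.
Operating income = contribution − fixed costs = $314,806.00 − $257,100 = $57,706.00. Interest = $34,400.00.
DOL = $314,806.00 ÷ $57,706.00 = 5.4553; DFL = $57,706.00 ÷ $23,306.00 = 2.4760.
DCL = DOL × DFL = 5.4553 × 2.4760 = 13.5073.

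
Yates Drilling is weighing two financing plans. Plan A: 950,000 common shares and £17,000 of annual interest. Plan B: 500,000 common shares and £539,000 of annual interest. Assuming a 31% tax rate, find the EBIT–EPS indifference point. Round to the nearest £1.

At indifference, (EBIT − 17,000)(1 − t)/950,000 = (EBIT − 539,000)(1 − t)/500,000.
The (1 − t) factor cancels: (EBIT − 17,000) × 500,000 = (EBIT − 539,000) × 950,000.
Solving, EBIT = (539,000·950,000 − 17,000·500,000) / (950,000 − 500,000) = 503,550,000,000 / 450,000 = 1,119,000.00.

£1,119,000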